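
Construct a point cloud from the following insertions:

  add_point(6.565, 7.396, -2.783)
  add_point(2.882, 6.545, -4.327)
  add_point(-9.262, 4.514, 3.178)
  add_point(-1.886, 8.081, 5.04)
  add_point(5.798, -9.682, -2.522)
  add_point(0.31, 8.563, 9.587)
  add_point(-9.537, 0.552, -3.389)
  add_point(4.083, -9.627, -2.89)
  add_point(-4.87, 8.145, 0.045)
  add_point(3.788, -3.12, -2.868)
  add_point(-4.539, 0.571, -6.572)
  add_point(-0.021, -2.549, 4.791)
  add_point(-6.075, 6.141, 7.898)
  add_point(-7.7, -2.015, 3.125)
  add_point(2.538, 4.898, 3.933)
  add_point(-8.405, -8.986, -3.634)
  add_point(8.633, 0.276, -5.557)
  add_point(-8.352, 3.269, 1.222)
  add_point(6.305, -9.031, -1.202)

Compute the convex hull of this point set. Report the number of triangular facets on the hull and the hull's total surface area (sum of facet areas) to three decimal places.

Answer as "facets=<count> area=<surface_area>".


Points on the hull: [0, 1, 2, 4, 5, 6, 7, 8, 10, 11, 12, 13, 15, 16, 18] (15 of 19).

Facet areas (half cross-product norm):
  f1: (p11, p15, p13) → 37.7856
  f2: (p11, p12, p5) → 38.3268
  f3: (p11, p12, p13) → 36.8937
  f4: (p7, p4, p16) → 9.3312
  f5: (p7, p15, p4) → 1.6754
  f6: (p0, p5, p16) → 47.5378
  f7: (p0, p1, p16) → 16.1042
  f8: (p8, p12, p5) → 28.8181
  f9: (p8, p0, p5) → 62.1039
  f10: (p8, p0, p1) → 15.3749
  f11: (p18, p11, p5) → 43.4542
  f12: (p18, p4, p16) → 8.1666
  f13: (p18, p5, p16) → 100.8759
  f14: (p18, p15, p4) → 10.3139
  f15: (p18, p11, p15) → 70.7380
  f16: (p10, p7, p16) → 68.9799
  f17: (p10, p7, p15) → 64.0983
  f18: (p10, p15, p6) → 28.2940
  f19: (p10, p1, p16) → 42.0485
  f20: (p10, p8, p6) → 27.5949
  f21: (p10, p8, p1) → 39.9300
  f22: (p2, p8, p12) → 19.0882
  f23: (p2, p12, p13) → 19.6624
  f24: (p2, p8, p6) → 24.8293
  f25: (p2, p15, p6) → 31.2626
  f26: (p2, p15, p13) → 23.8075
Σ area = 917.096

Euler characteristic 15−39+26 = 2 ✓

facets=26 area=917.096


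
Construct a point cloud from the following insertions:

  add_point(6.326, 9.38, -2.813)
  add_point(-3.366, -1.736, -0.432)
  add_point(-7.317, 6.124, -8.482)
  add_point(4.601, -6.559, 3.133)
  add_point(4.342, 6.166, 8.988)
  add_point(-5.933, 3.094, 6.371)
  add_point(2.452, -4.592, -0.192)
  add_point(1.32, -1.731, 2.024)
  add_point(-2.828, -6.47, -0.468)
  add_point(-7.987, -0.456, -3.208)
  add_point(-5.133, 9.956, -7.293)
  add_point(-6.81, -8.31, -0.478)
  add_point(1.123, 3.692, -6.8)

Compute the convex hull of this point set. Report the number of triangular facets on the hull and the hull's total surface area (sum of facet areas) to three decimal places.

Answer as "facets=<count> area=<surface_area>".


facets=16 area=803.843

10 of the 13 inputs are extreme points: [0, 2, 3, 4, 5, 6, 9, 10, 11, 12].

Triangle areas on the boundary:
  f1: (p3, p4, p0) → 85.6001
  f2: (p12, p3, p0) → 63.7518
  f3: (p5, p11, p9) → 43.7518
  f4: (p5, p3, p11) → 75.8481
  f5: (p5, p3, p4) → 72.8696
  f6: (p10, p12, p0) → 38.4719
  f7: (p10, p4, p0) → 74.6141
  f8: (p10, p5, p4) → 84.4490
  f9: (p2, p11, p9) → 14.0006
  f10: (p2, p12, p11) → 68.9458
  f11: (p2, p10, p12) → 19.6561
  f12: (p2, p5, p9) → 42.1459
  f13: (p2, p10, p5) → 34.4708
  f14: (p6, p3, p11) → 21.0051
  f15: (p6, p12, p11) → 52.6657
  f16: (p6, p12, p3) → 11.5970
Σ area = 803.843

Check V−E+F: 10 − 24 + 16 = 2.


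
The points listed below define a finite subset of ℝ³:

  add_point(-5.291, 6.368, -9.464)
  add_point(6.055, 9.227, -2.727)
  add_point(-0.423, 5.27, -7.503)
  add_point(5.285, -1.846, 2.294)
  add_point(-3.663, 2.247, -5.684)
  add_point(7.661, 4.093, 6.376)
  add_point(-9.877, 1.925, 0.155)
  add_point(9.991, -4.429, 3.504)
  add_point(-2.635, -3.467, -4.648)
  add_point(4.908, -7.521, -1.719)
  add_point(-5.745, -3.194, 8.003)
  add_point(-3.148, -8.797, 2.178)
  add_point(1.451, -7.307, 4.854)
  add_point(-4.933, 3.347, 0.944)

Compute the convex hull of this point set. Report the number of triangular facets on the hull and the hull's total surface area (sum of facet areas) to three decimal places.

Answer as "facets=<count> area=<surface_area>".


12 of the 14 inputs are extreme points: [0, 1, 2, 5, 6, 7, 8, 9, 10, 11, 12, 13].

Area of each hull facet:
  f1: (p0, p1, p6) → 77.9407
  f2: (p5, p1, p7) → 47.9397
  f3: (p2, p0, p1) → 15.6204
  f4: (p13, p1, p6) → 15.7897
  f5: (p13, p5, p6) → 11.6125
  f6: (p13, p5, p1) → 64.7273
  f7: (p10, p11, p6) → 43.3533
  f8: (p10, p5, p6) → 78.5254
  f9: (p10, p5, p7) → 70.0631
  f10: (p9, p2, p0) → 31.0110
  f11: (p9, p1, p7) → 61.2091
  f12: (p9, p2, p1) → 67.0876
  f13: (p12, p10, p7) → 30.1092
  f14: (p12, p10, p11) → 22.6747
  f15: (p12, p9, p7) → 28.0907
  f16: (p12, p9, p11) → 20.5021
  f17: (p8, p9, p0) → 35.0820
  f18: (p8, p9, p11) → 34.4291
  f19: (p8, p0, p6) → 52.1203
  f20: (p8, p11, p6) → 44.1922
Σ area = 852.080

Euler characteristic 12−30+20 = 2 ✓

facets=20 area=852.080


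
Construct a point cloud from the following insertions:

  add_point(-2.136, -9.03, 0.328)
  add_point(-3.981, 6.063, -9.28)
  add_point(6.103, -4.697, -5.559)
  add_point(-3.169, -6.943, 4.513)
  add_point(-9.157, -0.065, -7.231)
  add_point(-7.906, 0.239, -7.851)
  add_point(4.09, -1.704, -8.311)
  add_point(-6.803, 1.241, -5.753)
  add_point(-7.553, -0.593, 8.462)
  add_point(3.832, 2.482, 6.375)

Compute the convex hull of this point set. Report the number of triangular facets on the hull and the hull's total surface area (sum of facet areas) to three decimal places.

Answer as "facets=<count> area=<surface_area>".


facets=14 area=677.051

Points on the hull: [0, 1, 2, 3, 4, 5, 6, 8, 9] (9 of 10).

Area of each hull facet:
  f1: (p8, p1, p4) → 63.9169
  f2: (p9, p8, p1) → 104.5192
  f3: (p6, p9, p2) → 31.8297
  f4: (p6, p9, p1) → 85.2523
  f5: (p0, p8, p4) → 84.2835
  f6: (p0, p6, p2) → 24.1800
  f7: (p5, p1, p4) → 3.4506
  f8: (p5, p6, p1) → 39.5911
  f9: (p5, p0, p4) → 9.7409
  f10: (p5, p0, p6) → 71.6880
  f11: (p3, p9, p8) → 48.1787
  f12: (p3, p0, p8) → 11.6874
  f13: (p3, p9, p2) → 75.2725
  f14: (p3, p0, p2) → 23.4600
Σ area = 677.051

Euler characteristic 9−21+14 = 2 ✓


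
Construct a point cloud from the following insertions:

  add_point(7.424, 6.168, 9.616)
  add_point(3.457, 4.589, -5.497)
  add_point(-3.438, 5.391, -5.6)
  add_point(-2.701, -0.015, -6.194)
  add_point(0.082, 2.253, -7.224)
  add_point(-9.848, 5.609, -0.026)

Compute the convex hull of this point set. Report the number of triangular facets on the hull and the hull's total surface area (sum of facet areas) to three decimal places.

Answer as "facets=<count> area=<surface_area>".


Hull vertices (6/6): indices [0, 1, 2, 3, 4, 5].

Triangle areas on the boundary:
  f1: (p3, p0, p5) → 104.3879
  f2: (p1, p3, p0) → 56.8257
  f3: (p1, p4, p3) → 5.2419
  f4: (p2, p1, p4) → 11.0705
  f5: (p2, p3, p5) → 22.8582
  f6: (p2, p4, p3) → 9.0562
  f7: (p2, p0, p5) → 79.1267
  f8: (p2, p1, p0) → 52.7312
Σ area = 341.298

Euler: V−E+F = 6−12+8 = 2.

facets=8 area=341.298


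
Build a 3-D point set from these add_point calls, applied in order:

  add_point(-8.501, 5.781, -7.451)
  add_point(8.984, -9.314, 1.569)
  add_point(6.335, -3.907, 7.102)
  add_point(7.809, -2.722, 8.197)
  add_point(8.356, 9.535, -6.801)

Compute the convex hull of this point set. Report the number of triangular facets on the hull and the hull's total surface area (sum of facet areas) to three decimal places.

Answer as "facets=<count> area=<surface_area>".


5 of the 5 inputs are extreme points: [0, 1, 2, 3, 4].

Triangle areas on the boundary:
  f1: (p4, p1, p0) → 176.1820
  f2: (p3, p4, p0) → 165.8878
  f3: (p3, p4, p1) → 90.7723
  f4: (p2, p1, p0) → 93.5828
  f5: (p2, p3, p0) → 21.3192
  f6: (p2, p3, p1) → 7.8431
Σ area = 555.587

Check V−E+F: 5 − 9 + 6 = 2.

facets=6 area=555.587


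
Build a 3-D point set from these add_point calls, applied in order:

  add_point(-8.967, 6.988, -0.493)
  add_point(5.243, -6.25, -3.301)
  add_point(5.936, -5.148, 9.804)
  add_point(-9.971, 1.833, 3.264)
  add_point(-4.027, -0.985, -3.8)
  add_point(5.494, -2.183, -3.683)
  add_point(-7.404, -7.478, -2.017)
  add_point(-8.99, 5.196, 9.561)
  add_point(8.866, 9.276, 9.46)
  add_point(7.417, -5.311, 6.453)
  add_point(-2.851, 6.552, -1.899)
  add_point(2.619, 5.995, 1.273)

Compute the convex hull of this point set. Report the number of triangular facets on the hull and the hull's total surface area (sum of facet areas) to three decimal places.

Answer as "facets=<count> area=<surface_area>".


12 of the 12 inputs are extreme points: [0, 1, 2, 3, 4, 5, 6, 7, 8, 9, 10, 11].

Triangle areas on the boundary:
  f1: (p7, p2, p8) → 122.8351
  f2: (p0, p7, p3) → 23.1118
  f3: (p0, p7, p8) → 93.4262
  f4: (p6, p7, p3) → 24.7070
  f5: (p6, p7, p2) → 136.8725
  f6: (p6, p0, p3) → 33.1595
  f7: (p6, p0, p4) → 34.4973
  f8: (p11, p5, p8) → 47.9649
  f9: (p10, p5, p4) → 37.7036
  f10: (p10, p0, p4) → 24.7193
  f11: (p10, p11, p5) → 31.6096
  f12: (p10, p0, p8) → 44.3334
  f13: (p10, p11, p8) → 18.0728
  f14: (p1, p5, p4) → 19.5972
  f15: (p1, p6, p4) → 40.1524
  f16: (p9, p6, p2) → 31.3696
  f17: (p9, p1, p6) → 63.5855
  f18: (p9, p2, p8) → 26.9504
  f19: (p9, p5, p8) → 80.4232
  f20: (p9, p1, p5) → 20.5370
Σ area = 955.628

Check V−E+F: 12 − 30 + 20 = 2.

facets=20 area=955.628


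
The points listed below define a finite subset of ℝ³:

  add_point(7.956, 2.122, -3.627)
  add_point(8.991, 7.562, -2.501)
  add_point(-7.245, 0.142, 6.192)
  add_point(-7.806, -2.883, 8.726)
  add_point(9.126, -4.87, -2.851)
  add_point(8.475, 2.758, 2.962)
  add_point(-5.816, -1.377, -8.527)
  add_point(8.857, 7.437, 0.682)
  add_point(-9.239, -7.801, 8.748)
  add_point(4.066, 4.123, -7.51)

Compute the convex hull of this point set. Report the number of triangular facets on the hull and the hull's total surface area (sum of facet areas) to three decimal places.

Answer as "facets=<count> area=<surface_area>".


facets=14 area=762.185

9 of the 10 inputs are extreme points: [1, 2, 3, 4, 5, 6, 7, 8, 9].

Triangle areas on the boundary:
  f1: (p6, p4, p8) → 149.3797
  f2: (p2, p6, p8) → 62.1665
  f3: (p5, p4, p8) → 101.4125
  f4: (p9, p1, p4) → 43.4194
  f5: (p9, p6, p4) → 64.2260
  f6: (p9, p2, p1) → 71.2040
  f7: (p9, p2, p6) → 84.2770
  f8: (p7, p1, p4) → 19.8262
  f9: (p7, p5, p4) → 22.4967
  f10: (p7, p2, p1) → 27.6606
  f11: (p3, p2, p8) → 6.5045
  f12: (p3, p5, p8) → 38.8620
  f13: (p3, p7, p2) → 29.2235
  f14: (p3, p7, p5) → 41.5268
Σ area = 762.185

Check V−E+F: 9 − 21 + 14 = 2.


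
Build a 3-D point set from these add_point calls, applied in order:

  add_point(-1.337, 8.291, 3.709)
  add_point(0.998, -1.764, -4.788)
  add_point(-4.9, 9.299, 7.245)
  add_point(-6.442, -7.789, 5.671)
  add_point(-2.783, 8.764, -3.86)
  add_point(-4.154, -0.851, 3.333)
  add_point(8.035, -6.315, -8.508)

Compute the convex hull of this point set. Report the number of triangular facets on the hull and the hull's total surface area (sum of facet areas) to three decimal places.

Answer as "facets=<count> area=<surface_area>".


facets=8 area=559.838

6 of the 7 inputs are extreme points: [0, 1, 2, 3, 4, 6].

Facet areas (half cross-product norm):
  f1: (p0, p6, p3) → 160.7417
  f2: (p0, p2, p3) → 43.2513
  f3: (p4, p2, p3) → 96.7966
  f4: (p4, p0, p6) → 73.5899
  f5: (p4, p0, p2) → 16.7018
  f6: (p1, p6, p3) → 56.6255
  f7: (p1, p4, p3) → 78.5426
  f8: (p1, p4, p6) → 33.5886
Σ area = 559.838

Euler: V−E+F = 6−12+8 = 2.


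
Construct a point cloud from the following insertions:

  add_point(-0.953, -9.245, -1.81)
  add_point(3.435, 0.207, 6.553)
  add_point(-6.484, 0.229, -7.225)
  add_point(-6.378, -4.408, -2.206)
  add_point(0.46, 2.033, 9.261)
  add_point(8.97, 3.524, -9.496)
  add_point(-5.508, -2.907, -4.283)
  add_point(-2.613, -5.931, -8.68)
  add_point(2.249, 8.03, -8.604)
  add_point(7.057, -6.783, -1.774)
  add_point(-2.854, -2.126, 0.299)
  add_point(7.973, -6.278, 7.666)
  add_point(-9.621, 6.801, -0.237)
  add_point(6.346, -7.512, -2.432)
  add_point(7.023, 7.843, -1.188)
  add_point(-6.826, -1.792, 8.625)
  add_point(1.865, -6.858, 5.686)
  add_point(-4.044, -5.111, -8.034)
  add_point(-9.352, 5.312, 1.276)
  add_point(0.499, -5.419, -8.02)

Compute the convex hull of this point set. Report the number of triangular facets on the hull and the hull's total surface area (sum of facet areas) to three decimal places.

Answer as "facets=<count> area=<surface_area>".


facets=30 area=1088.187

17 of the 20 inputs are extreme points: [0, 2, 3, 4, 5, 7, 8, 9, 11, 12, 13, 14, 15, 16, 17, 18, 19].

Facet areas (half cross-product norm):
  f1: (p14, p4, p12) → 95.1550
  f2: (p14, p11, p5) → 79.6506
  f3: (p14, p11, p4) → 76.6617
  f4: (p15, p11, p4) → 45.3942
  f5: (p13, p11, p0) → 38.5832
  f6: (p13, p7, p0) → 29.3620
  f7: (p8, p7, p5) → 58.2364
  f8: (p8, p14, p12) → 64.2247
  f9: (p8, p14, p5) → 33.4105
  f10: (p18, p4, p12) → 9.9711
  f11: (p18, p15, p4) → 43.4016
  f12: (p3, p15, p0) → 40.2252
  f13: (p3, p18, p15) → 50.4966
  f14: (p3, p18, p12) → 10.3501
  f15: (p16, p11, p0) → 21.1201
  f16: (p16, p15, p0) → 43.5228
  f17: (p16, p15, p11) → 25.4969
  f18: (p9, p11, p5) → 52.3078
  f19: (p9, p13, p5) → 7.6616
  f20: (p9, p13, p11) → 4.4809
  f21: (p19, p7, p5) → 13.2287
  f22: (p19, p13, p5) → 50.5793
  f23: (p19, p13, p7) → 8.5362
  f24: (p2, p8, p12) → 59.0735
  f25: (p2, p8, p7) → 43.3097
  f26: (p2, p3, p12) → 34.4209
  f27: (p17, p2, p7) → 3.1526
  f28: (p17, p2, p3) → 17.3283
  f29: (p17, p7, p0) → 6.9057
  f30: (p17, p3, p0) → 21.9389
Σ area = 1088.187

Check V−E+F: 17 − 45 + 30 = 2.


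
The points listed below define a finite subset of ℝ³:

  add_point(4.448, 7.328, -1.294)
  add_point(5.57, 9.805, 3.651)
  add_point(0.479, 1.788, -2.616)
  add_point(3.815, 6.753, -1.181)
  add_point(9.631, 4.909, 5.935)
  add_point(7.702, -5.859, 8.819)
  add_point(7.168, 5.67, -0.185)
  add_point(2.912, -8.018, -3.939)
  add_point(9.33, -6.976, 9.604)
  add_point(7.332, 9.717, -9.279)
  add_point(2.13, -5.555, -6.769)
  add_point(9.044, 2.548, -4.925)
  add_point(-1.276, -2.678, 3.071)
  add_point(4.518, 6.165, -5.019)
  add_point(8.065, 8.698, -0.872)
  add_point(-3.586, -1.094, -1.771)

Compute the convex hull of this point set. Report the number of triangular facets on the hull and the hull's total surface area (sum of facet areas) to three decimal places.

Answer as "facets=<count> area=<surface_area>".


11 of the 16 inputs are extreme points: [1, 4, 5, 7, 8, 9, 10, 11, 12, 14, 15].

Triangle areas on the boundary:
  f1: (p12, p7, p15) → 26.1186
  f2: (p12, p7, p8) → 63.3725
  f3: (p10, p9, p15) → 70.7233
  f4: (p10, p7, p15) → 16.8618
  f5: (p11, p7, p8) → 90.1829
  f6: (p11, p8, p4) → 68.9913
  f7: (p11, p9, p4) → 44.9807
  f8: (p11, p10, p9) → 42.1392
  f9: (p11, p10, p7) → 20.1819
  f10: (p1, p8, p4) → 26.4632
  f11: (p1, p12, p15) → 39.8481
  f12: (p1, p9, p15) → 95.5177
  f13: (p5, p12, p8) → 3.3260
  f14: (p5, p1, p8) → 12.4749
  f15: (p5, p1, p12) → 78.2592
  f16: (p14, p9, p4) → 13.1257
  f17: (p14, p1, p4) → 17.6603
  f18: (p14, p1, p9) → 14.0239
Σ area = 744.251

Euler: V−E+F = 11−27+18 = 2.

facets=18 area=744.251


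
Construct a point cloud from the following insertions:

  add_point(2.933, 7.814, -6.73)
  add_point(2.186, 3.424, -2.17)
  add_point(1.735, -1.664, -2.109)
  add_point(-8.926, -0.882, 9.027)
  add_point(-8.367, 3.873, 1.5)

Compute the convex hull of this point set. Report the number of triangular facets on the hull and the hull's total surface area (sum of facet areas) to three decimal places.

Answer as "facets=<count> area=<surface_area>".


Hull vertices (5/5): indices [0, 1, 2, 3, 4].

Facet areas (half cross-product norm):
  f1: (p1, p0, p3) → 34.4145
  f2: (p1, p2, p3) → 39.4195
  f3: (p1, p2, p0) → 11.5467
  f4: (p4, p0, p3) → 48.0047
  f5: (p4, p2, p3) → 53.7475
  f6: (p4, p2, p0) → 62.9504
Σ area = 250.083

Euler characteristic 5−9+6 = 2 ✓

facets=6 area=250.083


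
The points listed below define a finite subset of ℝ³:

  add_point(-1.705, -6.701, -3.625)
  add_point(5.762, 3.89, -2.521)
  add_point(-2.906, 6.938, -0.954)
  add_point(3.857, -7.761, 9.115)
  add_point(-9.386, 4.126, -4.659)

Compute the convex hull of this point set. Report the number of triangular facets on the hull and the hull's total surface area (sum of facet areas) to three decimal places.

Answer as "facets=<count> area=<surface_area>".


facets=6 area=437.646

Extreme-point indices: [0, 1, 2, 3, 4] — 5 of 5 on the boundary.

Per-facet area ½‖(b−a)×(c−a)‖:
  f1: (p2, p1, p4) → 30.7456
  f2: (p2, p3, p4) → 73.3548
  f3: (p2, p3, p1) → 77.2521
  f4: (p0, p1, p4) → 81.9028
  f5: (p0, p3, p4) → 86.4878
  f6: (p0, p3, p1) → 87.9024
Σ area = 437.646

Euler: V−E+F = 5−9+6 = 2.


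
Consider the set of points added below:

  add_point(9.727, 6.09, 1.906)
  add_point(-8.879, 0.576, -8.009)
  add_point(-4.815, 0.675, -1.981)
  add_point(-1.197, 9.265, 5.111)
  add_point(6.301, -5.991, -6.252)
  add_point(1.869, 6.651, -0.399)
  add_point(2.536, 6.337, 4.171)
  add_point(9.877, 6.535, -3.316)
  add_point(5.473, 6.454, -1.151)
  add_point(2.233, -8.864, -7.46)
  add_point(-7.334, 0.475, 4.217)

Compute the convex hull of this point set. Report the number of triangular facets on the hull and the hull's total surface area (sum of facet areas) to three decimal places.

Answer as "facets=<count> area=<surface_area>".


facets=12 area=719.721

Points on the hull: [0, 1, 3, 4, 6, 7, 9, 10] (8 of 11).

Area of each hull facet:
  f1: (p3, p7, p1) → 121.7014
  f2: (p10, p9, p1) → 89.0444
  f3: (p10, p3, p1) → 65.5637
  f4: (p4, p7, p1) → 110.4622
  f5: (p4, p9, p1) → 36.1924
  f6: (p4, p10, p9) → 45.4725
  f7: (p0, p4, p10) → 124.4963
  f8: (p0, p3, p7) → 29.8003
  f9: (p0, p4, p7) → 34.7010
  f10: (p6, p10, p3) → 25.9500
  f11: (p6, p0, p3) → 10.5969
  f12: (p6, p0, p10) → 25.7395
Σ area = 719.721

Euler: V−E+F = 8−18+12 = 2.


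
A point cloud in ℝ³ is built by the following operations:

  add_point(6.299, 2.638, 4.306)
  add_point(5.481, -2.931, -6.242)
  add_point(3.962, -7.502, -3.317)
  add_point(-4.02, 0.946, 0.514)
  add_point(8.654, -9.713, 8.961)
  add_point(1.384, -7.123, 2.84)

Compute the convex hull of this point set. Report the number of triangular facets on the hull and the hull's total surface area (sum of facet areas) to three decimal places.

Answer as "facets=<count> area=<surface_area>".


facets=8 area=376.293

Points on the hull: [0, 1, 2, 3, 4, 5] (6 of 6).

Triangle areas on the boundary:
  f1: (p0, p4, p3) → 73.8200
  f2: (p1, p0, p3) → 59.8697
  f3: (p1, p0, p4) → 79.6563
  f4: (p2, p1, p3) → 33.6237
  f5: (p2, p1, p4) → 32.1290
  f6: (p5, p4, p3) → 32.1597
  f7: (p5, p2, p3) → 33.3553
  f8: (p5, p2, p4) → 31.6792
Σ area = 376.293

Euler characteristic 6−12+8 = 2 ✓


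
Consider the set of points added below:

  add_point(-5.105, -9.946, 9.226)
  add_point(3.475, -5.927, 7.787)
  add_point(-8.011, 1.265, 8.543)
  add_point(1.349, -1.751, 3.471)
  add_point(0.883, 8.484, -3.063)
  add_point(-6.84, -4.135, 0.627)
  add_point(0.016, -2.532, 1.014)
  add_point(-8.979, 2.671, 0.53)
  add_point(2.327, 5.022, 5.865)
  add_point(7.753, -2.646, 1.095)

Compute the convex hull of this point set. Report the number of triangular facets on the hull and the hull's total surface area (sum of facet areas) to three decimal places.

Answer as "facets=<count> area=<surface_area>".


facets=12 area=624.167

Hull vertices (8/10): indices [0, 1, 2, 4, 5, 7, 8, 9].

Area of each hull facet:
  f1: (p2, p0, p7) → 45.9787
  f2: (p2, p4, p7) → 47.1995
  f3: (p5, p0, p7) → 30.3810
  f4: (p5, p0, p9) → 76.5184
  f5: (p5, p4, p7) → 41.7564
  f6: (p5, p4, p9) → 91.1589
  f7: (p1, p0, p9) → 28.4582
  f8: (p1, p2, p0) → 54.5800
  f9: (p8, p2, p4) → 53.7016
  f10: (p8, p1, p2) → 60.8728
  f11: (p8, p4, p9) → 50.8467
  f12: (p8, p1, p9) → 42.7148
Σ area = 624.167

Euler: V−E+F = 8−18+12 = 2.


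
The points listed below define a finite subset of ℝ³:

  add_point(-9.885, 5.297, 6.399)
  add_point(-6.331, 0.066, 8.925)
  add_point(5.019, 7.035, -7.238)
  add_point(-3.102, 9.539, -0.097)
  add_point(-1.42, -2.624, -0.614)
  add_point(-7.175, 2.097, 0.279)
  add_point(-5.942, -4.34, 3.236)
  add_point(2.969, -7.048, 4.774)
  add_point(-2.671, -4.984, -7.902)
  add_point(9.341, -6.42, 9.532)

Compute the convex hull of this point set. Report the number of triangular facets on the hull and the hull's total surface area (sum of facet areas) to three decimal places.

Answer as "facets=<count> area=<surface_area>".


facets=14 area=824.002

Extreme-point indices: [0, 1, 2, 3, 5, 6, 7, 8, 9] — 9 of 10 on the boundary.

Triangle areas on the boundary:
  f1: (p3, p9, p0) → 113.1772
  f2: (p2, p3, p9) → 119.0196
  f3: (p2, p8, p9) → 145.2241
  f4: (p2, p8, p3) → 78.0663
  f5: (p6, p8, p0) → 57.1295
  f6: (p5, p3, p0) → 31.0617
  f7: (p5, p8, p0) → 9.3040
  f8: (p5, p8, p3) → 47.2416
  f9: (p1, p9, p0) → 35.5250
  f10: (p1, p6, p0) → 24.0156
  f11: (p1, p6, p9) → 59.1255
  f12: (p7, p8, p9) → 29.5972
  f13: (p7, p6, p9) → 21.0754
  f14: (p7, p6, p8) → 54.4399
Σ area = 824.002

Euler: V−E+F = 9−21+14 = 2.


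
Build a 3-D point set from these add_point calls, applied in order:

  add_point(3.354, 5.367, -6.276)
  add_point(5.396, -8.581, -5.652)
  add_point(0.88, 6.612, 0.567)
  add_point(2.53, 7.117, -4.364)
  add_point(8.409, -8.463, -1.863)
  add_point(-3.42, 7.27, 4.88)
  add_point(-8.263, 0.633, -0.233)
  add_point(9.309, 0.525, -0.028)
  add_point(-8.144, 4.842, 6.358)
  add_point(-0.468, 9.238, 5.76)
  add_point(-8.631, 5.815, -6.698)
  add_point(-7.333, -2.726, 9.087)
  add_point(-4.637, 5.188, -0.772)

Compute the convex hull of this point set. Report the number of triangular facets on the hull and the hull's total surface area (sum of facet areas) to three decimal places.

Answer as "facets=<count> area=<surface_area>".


facets=16 area=854.521

Points on the hull: [0, 1, 3, 4, 6, 7, 8, 9, 10, 11] (10 of 13).

Facet areas (half cross-product norm):
  f1: (p9, p11, p7) → 101.1877
  f2: (p0, p1, p10) → 83.2390
  f3: (p0, p1, p7) → 55.9312
  f4: (p6, p1, p10) → 71.3757
  f5: (p6, p11, p1) → 86.2242
  f6: (p4, p1, p7) → 21.6633
  f7: (p4, p11, p7) → 87.6537
  f8: (p4, p11, p1) → 48.3901
  f9: (p8, p9, p10) → 57.9268
  f10: (p8, p9, p11) → 32.8511
  f11: (p8, p6, p10) → 30.7131
  f12: (p8, p6, p11) → 30.8615
  f13: (p3, p9, p7) → 55.8086
  f14: (p3, p0, p7) → 13.4393
  f15: (p3, p9, p10) → 61.6970
  f16: (p3, p0, p10) → 15.5585
Σ area = 854.521

Check V−E+F: 10 − 24 + 16 = 2.


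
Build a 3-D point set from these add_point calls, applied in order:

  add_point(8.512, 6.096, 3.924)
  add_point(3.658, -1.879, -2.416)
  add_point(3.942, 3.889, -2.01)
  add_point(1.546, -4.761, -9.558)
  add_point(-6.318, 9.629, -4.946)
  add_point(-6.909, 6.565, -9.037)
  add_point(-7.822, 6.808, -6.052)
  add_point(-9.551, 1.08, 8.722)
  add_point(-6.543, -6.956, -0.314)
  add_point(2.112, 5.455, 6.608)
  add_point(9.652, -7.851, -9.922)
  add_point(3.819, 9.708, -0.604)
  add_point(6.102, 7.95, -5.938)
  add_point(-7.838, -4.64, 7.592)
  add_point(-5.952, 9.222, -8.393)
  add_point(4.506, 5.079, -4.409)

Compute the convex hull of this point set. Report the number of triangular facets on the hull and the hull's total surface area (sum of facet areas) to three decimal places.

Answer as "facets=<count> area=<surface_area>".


Extreme-point indices: [0, 3, 4, 5, 6, 7, 8, 9, 10, 11, 12, 13, 14] — 13 of 16 on the boundary.

Area of each hull facet:
  f1: (p13, p0, p10) → 191.7207
  f2: (p9, p0, p11) → 24.7848
  f3: (p9, p13, p7) → 38.3673
  f4: (p9, p13, p0) → 33.5693
  f5: (p4, p9, p7) → 89.9182
  f6: (p4, p9, p11) → 46.6179
  f7: (p12, p0, p10) → 86.0549
  f8: (p12, p0, p11) → 22.3177
  f9: (p8, p13, p10) → 61.0611
  f10: (p8, p13, p7) → 22.2090
  f11: (p6, p4, p7) → 26.9330
  f12: (p6, p8, p7) → 87.8397
  f13: (p6, p8, p5) → 22.5653
  f14: (p14, p5, p10) → 29.6702
  f15: (p14, p12, p10) → 99.6496
  f16: (p14, p6, p5) → 4.4547
  f17: (p14, p6, p4) → 5.4760
  f18: (p14, p4, p11) → 18.3986
  f19: (p14, p12, p11) → 36.5505
  f20: (p3, p5, p10) → 32.8703
  f21: (p3, p8, p10) → 44.3711
  f22: (p3, p8, p5) → 84.8653
Σ area = 1110.265

Euler characteristic 13−33+22 = 2 ✓

facets=22 area=1110.265


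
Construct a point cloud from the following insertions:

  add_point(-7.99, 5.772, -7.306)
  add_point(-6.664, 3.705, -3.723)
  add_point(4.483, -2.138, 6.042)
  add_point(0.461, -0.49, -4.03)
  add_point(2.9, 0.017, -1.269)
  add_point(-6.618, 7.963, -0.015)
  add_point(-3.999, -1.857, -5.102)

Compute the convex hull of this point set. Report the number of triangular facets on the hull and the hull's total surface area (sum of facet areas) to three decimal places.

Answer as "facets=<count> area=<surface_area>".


facets=10 area=276.111

Extreme-point indices: [0, 1, 2, 3, 4, 5, 6] — 7 of 7 on the boundary.

Facet areas (half cross-product norm):
  f1: (p1, p5, p0) → 12.0510
  f2: (p1, p5, p2) → 44.5810
  f3: (p6, p1, p0) → 12.7653
  f4: (p6, p1, p2) → 44.0432
  f5: (p4, p5, p0) → 47.7272
  f6: (p4, p5, p2) → 47.1208
  f7: (p3, p6, p2) → 22.6691
  f8: (p3, p4, p2) → 8.8198
  f9: (p3, p6, p0) → 20.7052
  f10: (p3, p4, p0) → 15.6287
Σ area = 276.111

Euler characteristic 7−15+10 = 2 ✓


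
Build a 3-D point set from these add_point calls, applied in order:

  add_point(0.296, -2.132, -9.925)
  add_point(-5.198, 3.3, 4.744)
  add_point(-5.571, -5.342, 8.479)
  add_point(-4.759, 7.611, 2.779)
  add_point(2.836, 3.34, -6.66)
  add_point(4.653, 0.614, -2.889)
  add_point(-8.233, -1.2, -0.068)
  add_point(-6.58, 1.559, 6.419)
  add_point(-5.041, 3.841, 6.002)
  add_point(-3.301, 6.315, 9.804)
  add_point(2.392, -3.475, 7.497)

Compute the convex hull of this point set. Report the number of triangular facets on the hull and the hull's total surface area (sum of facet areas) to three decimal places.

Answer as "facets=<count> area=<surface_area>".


facets=14 area=580.150

Extreme-point indices: [0, 2, 3, 4, 5, 6, 7, 9, 10] — 9 of 11 on the boundary.

Triangle areas on the boundary:
  f1: (p0, p3, p6) → 64.5344
  f2: (p0, p2, p6) → 57.6363
  f3: (p7, p3, p6) → 26.3315
  f4: (p7, p2, p6) → 26.2511
  f5: (p10, p0, p5) → 42.3009
  f6: (p10, p0, p2) → 72.4725
  f7: (p4, p0, p5) → 17.1034
  f8: (p4, p0, p3) → 40.4571
  f9: (p9, p7, p2) → 21.5801
  f10: (p9, p10, p2) → 45.2899
  f11: (p9, p7, p3) → 21.6873
  f12: (p9, p10, p5) → 65.7928
  f13: (p9, p4, p5) → 39.0209
  f14: (p9, p4, p3) → 39.6916
Σ area = 580.150

Euler: V−E+F = 9−21+14 = 2.


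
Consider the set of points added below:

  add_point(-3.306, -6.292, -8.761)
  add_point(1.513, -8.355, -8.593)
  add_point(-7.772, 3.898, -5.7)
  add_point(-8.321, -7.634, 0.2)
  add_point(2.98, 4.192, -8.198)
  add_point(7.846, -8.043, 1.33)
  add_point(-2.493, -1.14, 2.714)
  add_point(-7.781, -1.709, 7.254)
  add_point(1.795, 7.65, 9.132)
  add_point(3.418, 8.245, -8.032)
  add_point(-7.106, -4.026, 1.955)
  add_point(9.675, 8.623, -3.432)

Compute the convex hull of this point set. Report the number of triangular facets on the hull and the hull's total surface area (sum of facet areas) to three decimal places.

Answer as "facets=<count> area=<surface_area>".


Points on the hull: [0, 1, 2, 3, 4, 5, 7, 8, 9, 11] (10 of 12).

Facet areas (half cross-product norm):
  f1: (p5, p1, p3) → 76.7611
  f2: (p5, p1, p11) → 101.4845
  f3: (p5, p8, p11) → 121.3675
  f4: (p9, p8, p11) → 57.6364
  f5: (p9, p2, p8) → 101.0092
  f6: (p7, p2, p3) → 58.2781
  f7: (p7, p2, p8) → 94.3772
  f8: (p7, p5, p3) → 74.4590
  f9: (p7, p5, p8) → 114.1448
  f10: (p0, p9, p2) → 70.2648
  f11: (p0, p1, p3) → 25.2705
  f12: (p0, p2, p3) → 56.9508
  f13: (p4, p0, p1) → 31.7896
  f14: (p4, p0, p9) → 10.4537
  f15: (p4, p1, p11) → 48.4642
  f16: (p4, p9, p11) → 15.6601
Σ area = 1058.371

Check V−E+F: 10 − 24 + 16 = 2.

facets=16 area=1058.371


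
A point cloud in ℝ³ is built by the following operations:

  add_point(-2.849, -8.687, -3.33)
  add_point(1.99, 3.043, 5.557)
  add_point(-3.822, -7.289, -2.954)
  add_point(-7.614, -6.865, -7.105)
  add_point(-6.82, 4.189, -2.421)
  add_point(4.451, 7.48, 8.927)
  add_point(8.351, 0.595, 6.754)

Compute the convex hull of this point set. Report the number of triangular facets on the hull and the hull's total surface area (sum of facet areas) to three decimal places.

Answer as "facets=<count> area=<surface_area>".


facets=10 area=437.892

Points on the hull: [0, 1, 2, 3, 4, 5, 6] (7 of 7).

Triangle areas on the boundary:
  f1: (p0, p6, p3) → 42.0235
  f2: (p4, p6, p3) → 108.5590
  f3: (p4, p5, p6) → 66.9761
  f4: (p2, p0, p3) → 4.7253
  f5: (p2, p4, p3) → 32.7348
  f6: (p1, p4, p5) → 29.1503
  f7: (p1, p2, p4) → 68.6636
  f8: (p1, p5, p6) → 20.6079
  f9: (p1, p0, p6) → 53.2238
  f10: (p1, p2, p0) → 11.2273
Σ area = 437.892

Euler characteristic 7−15+10 = 2 ✓


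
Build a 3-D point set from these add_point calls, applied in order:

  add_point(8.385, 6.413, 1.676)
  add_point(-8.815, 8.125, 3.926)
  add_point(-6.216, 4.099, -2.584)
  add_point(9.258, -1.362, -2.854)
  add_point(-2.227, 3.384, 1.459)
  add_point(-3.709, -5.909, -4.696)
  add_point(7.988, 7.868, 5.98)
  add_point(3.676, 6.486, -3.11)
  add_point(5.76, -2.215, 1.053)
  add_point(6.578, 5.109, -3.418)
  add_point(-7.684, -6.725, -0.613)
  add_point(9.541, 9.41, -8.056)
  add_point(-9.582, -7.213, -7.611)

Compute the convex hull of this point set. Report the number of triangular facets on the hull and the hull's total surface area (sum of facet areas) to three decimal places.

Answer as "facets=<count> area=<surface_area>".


Hull vertices (9/13): indices [1, 2, 3, 5, 6, 8, 10, 11, 12].

Triangle areas on the boundary:
  f1: (p1, p6, p11) → 120.2403
  f2: (p3, p11, p12) → 119.4356
  f3: (p3, p6, p11) → 72.0784
  f4: (p2, p11, p12) → 103.8007
  f5: (p2, p1, p12) → 38.4711
  f6: (p2, p1, p11) → 65.1481
  f7: (p10, p1, p12) → 53.4860
  f8: (p10, p1, p6) → 131.6217
  f9: (p5, p3, p12) → 15.3435
  f10: (p5, p10, p12) → 18.1966
  f11: (p8, p3, p6) → 30.3608
  f12: (p8, p10, p6) → 70.1626
  f13: (p8, p5, p3) → 30.2423
  f14: (p8, p5, p10) → 32.4938
Σ area = 901.082

Euler: V−E+F = 9−21+14 = 2.

facets=14 area=901.082


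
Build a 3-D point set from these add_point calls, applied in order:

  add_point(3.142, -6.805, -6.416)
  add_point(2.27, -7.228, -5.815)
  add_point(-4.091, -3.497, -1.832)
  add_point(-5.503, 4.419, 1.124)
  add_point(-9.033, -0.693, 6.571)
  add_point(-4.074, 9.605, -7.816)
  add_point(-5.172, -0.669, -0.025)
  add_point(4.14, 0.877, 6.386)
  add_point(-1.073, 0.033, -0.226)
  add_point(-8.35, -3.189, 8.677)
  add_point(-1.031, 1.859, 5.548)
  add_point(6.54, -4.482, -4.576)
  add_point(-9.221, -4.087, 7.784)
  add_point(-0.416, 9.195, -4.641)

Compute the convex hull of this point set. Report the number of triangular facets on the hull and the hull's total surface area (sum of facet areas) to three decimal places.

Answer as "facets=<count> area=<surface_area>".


12 of the 14 inputs are extreme points: [0, 1, 2, 3, 4, 5, 7, 9, 10, 11, 12, 13].

Triangle areas on the boundary:
  f1: (p7, p1, p11) → 31.2142
  f2: (p2, p5, p12) → 71.4924
  f3: (p2, p1, p12) → 30.1858
  f4: (p2, p1, p5) → 59.0596
  f5: (p0, p5, p11) → 40.1590
  f6: (p0, p1, p11) → 2.1432
  f7: (p0, p1, p5) → 10.2257
  f8: (p4, p5, p12) → 19.7057
  f9: (p13, p5, p11) → 33.8618
  f10: (p13, p7, p11) → 84.3219
  f11: (p9, p1, p12) → 13.6711
  f12: (p9, p7, p1) → 97.4184
  f13: (p9, p4, p12) → 2.5614
  f14: (p10, p13, p7) → 32.9037
  f15: (p10, p9, p7) → 20.0467
  f16: (p10, p9, p4) → 14.0319
  f17: (p3, p10, p4) → 25.9360
  f18: (p3, p10, p13) → 29.8084
  f19: (p3, p4, p5) → 15.7390
  f20: (p3, p13, p5) → 21.9834
Σ area = 656.470

Euler: V−E+F = 12−30+20 = 2.

facets=20 area=656.470


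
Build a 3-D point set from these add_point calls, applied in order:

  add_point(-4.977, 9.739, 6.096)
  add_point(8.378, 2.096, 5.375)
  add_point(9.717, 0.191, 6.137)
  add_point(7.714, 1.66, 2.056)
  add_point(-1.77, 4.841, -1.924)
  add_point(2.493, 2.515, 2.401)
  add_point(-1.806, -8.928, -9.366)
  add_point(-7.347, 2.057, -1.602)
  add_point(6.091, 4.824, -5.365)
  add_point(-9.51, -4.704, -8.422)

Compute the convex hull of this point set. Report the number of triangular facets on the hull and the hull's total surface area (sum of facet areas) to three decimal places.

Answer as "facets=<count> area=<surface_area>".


Hull vertices (8/10): indices [0, 1, 2, 4, 6, 7, 8, 9].

Per-facet area ½‖(b−a)×(c−a)‖:
  f1: (p6, p2, p9) → 92.6819
  f2: (p8, p6, p9) → 72.2595
  f3: (p8, p6, p2) → 105.5063
  f4: (p7, p2, p9) → 84.2863
  f5: (p7, p0, p9) → 0.4206
  f6: (p7, p0, p2) → 95.6348
  f7: (p4, p0, p9) → 58.2454
  f8: (p4, p8, p9) → 56.4817
  f9: (p4, p8, p0) → 33.4021
  f10: (p1, p0, p2) → 10.0897
  f11: (p1, p8, p2) → 11.1588
  f12: (p1, p8, p0) → 84.3693
Σ area = 704.537

Euler characteristic 8−18+12 = 2 ✓

facets=12 area=704.537


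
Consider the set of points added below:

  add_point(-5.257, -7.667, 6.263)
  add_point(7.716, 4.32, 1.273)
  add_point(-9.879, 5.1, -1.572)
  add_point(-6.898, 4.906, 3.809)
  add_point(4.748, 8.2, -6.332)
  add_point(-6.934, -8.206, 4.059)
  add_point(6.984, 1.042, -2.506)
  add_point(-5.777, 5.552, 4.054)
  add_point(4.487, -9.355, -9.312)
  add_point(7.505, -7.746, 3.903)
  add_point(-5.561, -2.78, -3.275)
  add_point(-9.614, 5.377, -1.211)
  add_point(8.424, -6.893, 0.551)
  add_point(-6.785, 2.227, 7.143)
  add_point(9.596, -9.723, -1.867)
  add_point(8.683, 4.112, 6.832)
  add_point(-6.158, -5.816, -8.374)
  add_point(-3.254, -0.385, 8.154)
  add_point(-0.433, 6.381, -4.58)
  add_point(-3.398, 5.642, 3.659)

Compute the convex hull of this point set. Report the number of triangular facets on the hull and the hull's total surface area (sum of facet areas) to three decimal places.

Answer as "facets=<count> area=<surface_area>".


facets=28 area=1140.571

Hull vertices (16/20): indices [0, 1, 2, 3, 4, 5, 7, 8, 9, 11, 13, 14, 15, 16, 17, 19].

Area of each hull facet:
  f1: (p16, p4, p2) → 101.6544
  f2: (p8, p4, p14) → 80.0113
  f3: (p8, p16, p4) → 95.2950
  f4: (p11, p4, p2) → 3.8461
  f5: (p11, p7, p4) → 48.4588
  f6: (p11, p13, p2) → 1.9970
  f7: (p15, p9, p17) → 71.9903
  f8: (p15, p13, p17) → 24.9789
  f9: (p15, p13, p7) → 34.3853
  f10: (p15, p9, p14) → 34.7318
  f11: (p5, p16, p2) → 79.1798
  f12: (p5, p13, p2) → 52.6654
  f13: (p5, p8, p14) → 76.9709
  f14: (p5, p8, p16) → 71.1637
  f15: (p3, p13, p7) → 2.7893
  f16: (p3, p11, p7) → 3.2058
  f17: (p3, p11, p13) → 8.1441
  f18: (p19, p7, p4) → 10.6184
  f19: (p19, p15, p4) → 76.4992
  f20: (p19, p15, p7) → 6.6001
  f21: (p1, p4, p14) → 63.0405
  f22: (p1, p15, p14) → 40.4734
  f23: (p1, p15, p4) → 11.1011
  f24: (p0, p9, p17) → 49.4699
  f25: (p0, p13, p17) → 16.8117
  f26: (p0, p5, p13) → 13.9806
  f27: (p0, p9, p14) → 36.6263
  f28: (p0, p5, p14) → 23.8819
Σ area = 1140.571

Euler: V−E+F = 16−42+28 = 2.


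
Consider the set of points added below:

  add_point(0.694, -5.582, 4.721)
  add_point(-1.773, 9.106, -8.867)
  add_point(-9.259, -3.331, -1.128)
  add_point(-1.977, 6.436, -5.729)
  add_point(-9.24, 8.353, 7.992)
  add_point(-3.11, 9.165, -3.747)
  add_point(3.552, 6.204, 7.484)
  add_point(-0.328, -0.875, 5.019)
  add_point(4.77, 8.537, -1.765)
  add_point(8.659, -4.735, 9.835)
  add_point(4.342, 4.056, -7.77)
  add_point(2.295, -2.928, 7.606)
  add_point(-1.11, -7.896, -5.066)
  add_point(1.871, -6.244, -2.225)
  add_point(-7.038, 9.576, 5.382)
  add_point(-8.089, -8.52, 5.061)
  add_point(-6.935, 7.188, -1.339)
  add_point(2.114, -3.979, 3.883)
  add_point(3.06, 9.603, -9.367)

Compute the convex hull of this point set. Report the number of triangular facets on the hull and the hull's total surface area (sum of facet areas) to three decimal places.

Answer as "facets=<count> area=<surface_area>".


Extreme-point indices: [1, 2, 4, 6, 8, 9, 10, 12, 13, 14, 15, 16, 18] — 13 of 19 on the boundary.

Triangle areas on the boundary:
  f1: (p4, p15, p2) → 60.4436
  f2: (p4, p15, p9) → 150.1178
  f3: (p12, p15, p2) → 41.1244
  f4: (p12, p15, p9) → 103.8506
  f5: (p1, p12, p2) → 81.5503
  f6: (p1, p12, p18) → 42.4257
  f7: (p6, p4, p9) → 66.7263
  f8: (p10, p12, p18) → 23.6699
  f9: (p16, p4, p2) → 52.1013
  f10: (p16, p1, p2) → 47.3286
  f11: (p14, p6, p4) → 19.3344
  f12: (p14, p1, p18) → 33.4074
  f13: (p14, p16, p4) → 10.5949
  f14: (p14, p16, p1) → 23.7705
  f15: (p13, p12, p9) → 11.9095
  f16: (p13, p10, p9) → 81.4061
  f17: (p13, p10, p12) → 26.1707
  f18: (p8, p14, p18) → 51.8622
  f19: (p8, p14, p6) → 53.9044
  f20: (p8, p6, p9) → 55.4603
  f21: (p8, p10, p9) → 67.4744
  f22: (p8, p10, p18) → 20.9321
Σ area = 1125.565

Check V−E+F: 13 − 33 + 22 = 2.

facets=22 area=1125.565


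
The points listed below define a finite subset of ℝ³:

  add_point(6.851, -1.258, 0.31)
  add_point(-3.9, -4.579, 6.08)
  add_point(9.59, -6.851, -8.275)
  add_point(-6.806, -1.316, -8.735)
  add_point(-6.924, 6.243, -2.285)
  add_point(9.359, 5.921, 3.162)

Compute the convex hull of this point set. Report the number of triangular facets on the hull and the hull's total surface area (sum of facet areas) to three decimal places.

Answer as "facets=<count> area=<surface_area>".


facets=8 area=675.086

6 of the 6 inputs are extreme points: [0, 1, 2, 3, 4, 5].

Triangle areas on the boundary:
  f1: (p3, p2, p4) → 83.5604
  f2: (p3, p1, p4) → 68.1605
  f3: (p3, p1, p2) → 128.6820
  f4: (p5, p2, p4) → 144.6861
  f5: (p5, p1, p4) → 109.7844
  f6: (p0, p1, p2) → 59.8708
  f7: (p0, p5, p2) → 31.9482
  f8: (p0, p5, p1) → 48.3939
Σ area = 675.086

Euler characteristic 6−12+8 = 2 ✓


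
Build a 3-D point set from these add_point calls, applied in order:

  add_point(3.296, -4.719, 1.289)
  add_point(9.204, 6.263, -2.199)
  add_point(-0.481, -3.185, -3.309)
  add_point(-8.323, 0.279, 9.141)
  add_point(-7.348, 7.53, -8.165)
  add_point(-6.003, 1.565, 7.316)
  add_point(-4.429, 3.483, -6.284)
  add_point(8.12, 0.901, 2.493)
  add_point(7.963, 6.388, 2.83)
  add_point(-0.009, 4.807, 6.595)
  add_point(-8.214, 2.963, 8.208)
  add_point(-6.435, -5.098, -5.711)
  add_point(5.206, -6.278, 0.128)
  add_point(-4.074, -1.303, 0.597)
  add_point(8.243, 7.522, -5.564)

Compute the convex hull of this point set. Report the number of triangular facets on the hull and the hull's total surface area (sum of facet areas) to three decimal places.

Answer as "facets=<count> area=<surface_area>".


Extreme-point indices: [1, 3, 4, 7, 8, 9, 10, 11, 12, 14] — 10 of 15 on the boundary.

Facet areas (half cross-product norm):
  f1: (p11, p12, p3) → 99.8280
  f2: (p11, p4, p3) → 101.2280
  f3: (p14, p11, p4) → 101.3970
  f4: (p14, p8, p1) → 5.6752
  f5: (p14, p8, p4) → 66.4065
  f6: (p14, p12, p1) → 22.8050
  f7: (p14, p11, p12) → 99.3501
  f8: (p7, p12, p1) → 24.8739
  f9: (p7, p8, p1) → 14.1894
  f10: (p7, p12, p3) → 69.5061
  f11: (p10, p4, p3) → 19.8691
  f12: (p9, p8, p4) → 74.8203
  f13: (p9, p10, p4) → 69.7890
  f14: (p9, p10, p3) → 11.6073
  f15: (p9, p7, p3) → 38.0564
  f16: (p9, p7, p8) → 24.4368
Σ area = 843.838

Euler characteristic 10−24+16 = 2 ✓

facets=16 area=843.838


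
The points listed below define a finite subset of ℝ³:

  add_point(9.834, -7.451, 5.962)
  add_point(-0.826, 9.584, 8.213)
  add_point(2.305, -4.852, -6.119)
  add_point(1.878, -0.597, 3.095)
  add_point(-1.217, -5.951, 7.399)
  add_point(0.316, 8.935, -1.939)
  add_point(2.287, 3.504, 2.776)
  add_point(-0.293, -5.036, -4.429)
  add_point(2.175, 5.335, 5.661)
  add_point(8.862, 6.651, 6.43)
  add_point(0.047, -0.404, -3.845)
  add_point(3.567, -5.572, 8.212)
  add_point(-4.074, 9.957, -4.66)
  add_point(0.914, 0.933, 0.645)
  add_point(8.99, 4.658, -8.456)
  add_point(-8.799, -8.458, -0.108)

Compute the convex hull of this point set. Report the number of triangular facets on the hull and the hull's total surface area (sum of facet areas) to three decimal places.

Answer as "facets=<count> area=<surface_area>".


facets=16 area=1068.895

Hull vertices (10/16): indices [0, 1, 2, 4, 5, 9, 11, 12, 14, 15].

Triangle areas on the boundary:
  f1: (p1, p12, p15) → 127.3792
  f2: (p4, p0, p15) → 50.9768
  f3: (p4, p1, p15) → 81.8273
  f4: (p2, p12, p15) → 105.4907
  f5: (p2, p14, p12) → 83.4706
  f6: (p2, p0, p15) → 95.0047
  f7: (p2, p14, p0) → 85.7783
  f8: (p9, p14, p0) → 104.7429
  f9: (p11, p4, p0) → 9.7611
  f10: (p11, p4, p1) → 37.6364
  f11: (p11, p9, p0) → 45.9438
  f12: (p11, p9, p1) → 68.4343
  f13: (p5, p14, p12) → 28.1029
  f14: (p5, p9, p14) → 69.4733
  f15: (p5, p1, p12) → 24.6126
  f16: (p5, p9, p1) → 50.2606
Σ area = 1068.895

Euler: V−E+F = 10−24+16 = 2.
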